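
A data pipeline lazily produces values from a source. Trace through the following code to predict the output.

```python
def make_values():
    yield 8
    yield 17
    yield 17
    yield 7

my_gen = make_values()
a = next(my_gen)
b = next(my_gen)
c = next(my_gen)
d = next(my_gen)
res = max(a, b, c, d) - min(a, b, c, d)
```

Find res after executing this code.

Step 1: Create generator and consume all values:
  a = next(my_gen) = 8
  b = next(my_gen) = 17
  c = next(my_gen) = 17
  d = next(my_gen) = 7
Step 2: max = 17, min = 7, res = 17 - 7 = 10.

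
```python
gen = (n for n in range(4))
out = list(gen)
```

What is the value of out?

Step 1: Generator expression iterates range(4): [0, 1, 2, 3].
Step 2: list() collects all values.
Therefore out = [0, 1, 2, 3].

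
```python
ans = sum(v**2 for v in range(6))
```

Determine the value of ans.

Step 1: Compute v**2 for each v in range(6):
  v=0: 0**2 = 0
  v=1: 1**2 = 1
  v=2: 2**2 = 4
  v=3: 3**2 = 9
  v=4: 4**2 = 16
  v=5: 5**2 = 25
Step 2: sum = 0 + 1 + 4 + 9 + 16 + 25 = 55.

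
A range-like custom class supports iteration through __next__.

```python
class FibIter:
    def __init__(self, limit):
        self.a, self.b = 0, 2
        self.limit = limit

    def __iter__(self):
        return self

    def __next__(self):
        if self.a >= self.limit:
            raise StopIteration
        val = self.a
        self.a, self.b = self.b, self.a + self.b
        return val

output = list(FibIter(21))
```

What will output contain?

Step 1: Fibonacci-like sequence (a=0, b=2) until >= 21:
  Yield 0, then a,b = 2,2
  Yield 2, then a,b = 2,4
  Yield 2, then a,b = 4,6
  Yield 4, then a,b = 6,10
  Yield 6, then a,b = 10,16
  Yield 10, then a,b = 16,26
  Yield 16, then a,b = 26,42
Step 2: 26 >= 21, stop.
Therefore output = [0, 2, 2, 4, 6, 10, 16].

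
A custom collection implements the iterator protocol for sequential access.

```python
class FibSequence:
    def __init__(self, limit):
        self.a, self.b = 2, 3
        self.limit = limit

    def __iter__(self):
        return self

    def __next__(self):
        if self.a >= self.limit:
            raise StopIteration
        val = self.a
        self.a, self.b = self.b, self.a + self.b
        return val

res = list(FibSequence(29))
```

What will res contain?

Step 1: Fibonacci-like sequence (a=2, b=3) until >= 29:
  Yield 2, then a,b = 3,5
  Yield 3, then a,b = 5,8
  Yield 5, then a,b = 8,13
  Yield 8, then a,b = 13,21
  Yield 13, then a,b = 21,34
  Yield 21, then a,b = 34,55
Step 2: 34 >= 29, stop.
Therefore res = [2, 3, 5, 8, 13, 21].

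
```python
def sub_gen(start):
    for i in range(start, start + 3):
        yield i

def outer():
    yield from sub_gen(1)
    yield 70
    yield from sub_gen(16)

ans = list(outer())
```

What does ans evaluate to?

Step 1: outer() delegates to sub_gen(1):
  yield 1
  yield 2
  yield 3
Step 2: yield 70
Step 3: Delegates to sub_gen(16):
  yield 16
  yield 17
  yield 18
Therefore ans = [1, 2, 3, 70, 16, 17, 18].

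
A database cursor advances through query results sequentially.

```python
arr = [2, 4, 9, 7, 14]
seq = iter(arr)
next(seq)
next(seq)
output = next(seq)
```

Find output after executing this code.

Step 1: Create iterator over [2, 4, 9, 7, 14].
Step 2: next() consumes 2.
Step 3: next() consumes 4.
Step 4: next() returns 9.
Therefore output = 9.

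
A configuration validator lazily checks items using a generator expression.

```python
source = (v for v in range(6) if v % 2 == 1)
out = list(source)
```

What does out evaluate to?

Step 1: Filter range(6) keeping only odd values:
  v=0: even, excluded
  v=1: odd, included
  v=2: even, excluded
  v=3: odd, included
  v=4: even, excluded
  v=5: odd, included
Therefore out = [1, 3, 5].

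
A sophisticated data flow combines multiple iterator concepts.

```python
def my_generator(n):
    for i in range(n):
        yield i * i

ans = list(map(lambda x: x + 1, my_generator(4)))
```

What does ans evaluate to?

Step 1: my_generator(4) yields squares: [0, 1, 4, 9].
Step 2: map adds 1 to each: [1, 2, 5, 10].
Therefore ans = [1, 2, 5, 10].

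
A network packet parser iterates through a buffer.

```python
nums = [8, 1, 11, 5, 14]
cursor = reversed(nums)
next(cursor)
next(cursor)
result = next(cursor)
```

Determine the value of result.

Step 1: reversed([8, 1, 11, 5, 14]) gives iterator: [14, 5, 11, 1, 8].
Step 2: First next() = 14, second next() = 5.
Step 3: Third next() = 11.
Therefore result = 11.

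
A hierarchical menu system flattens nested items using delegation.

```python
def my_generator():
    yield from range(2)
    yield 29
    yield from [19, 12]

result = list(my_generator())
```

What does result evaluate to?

Step 1: Trace yields in order:
  yield 0
  yield 1
  yield 29
  yield 19
  yield 12
Therefore result = [0, 1, 29, 19, 12].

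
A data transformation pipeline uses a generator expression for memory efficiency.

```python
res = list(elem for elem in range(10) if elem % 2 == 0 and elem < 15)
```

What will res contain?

Step 1: Filter range(10) where elem % 2 == 0 and elem < 15:
  elem=0: both conditions met, included
  elem=1: excluded (1 % 2 != 0)
  elem=2: both conditions met, included
  elem=3: excluded (3 % 2 != 0)
  elem=4: both conditions met, included
  elem=5: excluded (5 % 2 != 0)
  elem=6: both conditions met, included
  elem=7: excluded (7 % 2 != 0)
  elem=8: both conditions met, included
  elem=9: excluded (9 % 2 != 0)
Therefore res = [0, 2, 4, 6, 8].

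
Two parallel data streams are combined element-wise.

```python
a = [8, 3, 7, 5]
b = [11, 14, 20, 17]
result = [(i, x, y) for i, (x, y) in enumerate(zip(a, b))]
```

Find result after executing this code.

Step 1: enumerate(zip(a, b)) gives index with paired elements:
  i=0: (8, 11)
  i=1: (3, 14)
  i=2: (7, 20)
  i=3: (5, 17)
Therefore result = [(0, 8, 11), (1, 3, 14), (2, 7, 20), (3, 5, 17)].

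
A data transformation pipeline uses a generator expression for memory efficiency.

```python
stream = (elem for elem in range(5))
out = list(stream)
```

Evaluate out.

Step 1: Generator expression iterates range(5): [0, 1, 2, 3, 4].
Step 2: list() collects all values.
Therefore out = [0, 1, 2, 3, 4].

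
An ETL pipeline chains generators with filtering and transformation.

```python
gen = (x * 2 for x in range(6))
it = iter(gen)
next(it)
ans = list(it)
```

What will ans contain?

Step 1: Generator produces [0, 2, 4, 6, 8, 10].
Step 2: next(it) consumes first element (0).
Step 3: list(it) collects remaining: [2, 4, 6, 8, 10].
Therefore ans = [2, 4, 6, 8, 10].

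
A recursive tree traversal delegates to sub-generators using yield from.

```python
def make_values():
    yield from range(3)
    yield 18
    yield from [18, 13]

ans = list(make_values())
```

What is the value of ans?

Step 1: Trace yields in order:
  yield 0
  yield 1
  yield 2
  yield 18
  yield 18
  yield 13
Therefore ans = [0, 1, 2, 18, 18, 13].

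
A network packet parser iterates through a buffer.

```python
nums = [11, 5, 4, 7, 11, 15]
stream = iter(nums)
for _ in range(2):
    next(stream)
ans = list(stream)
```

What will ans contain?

Step 1: Create iterator over [11, 5, 4, 7, 11, 15].
Step 2: Advance 2 positions (consuming [11, 5]).
Step 3: list() collects remaining elements: [4, 7, 11, 15].
Therefore ans = [4, 7, 11, 15].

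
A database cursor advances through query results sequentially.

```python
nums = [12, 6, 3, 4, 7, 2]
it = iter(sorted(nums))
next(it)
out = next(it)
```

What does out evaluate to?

Step 1: sorted([12, 6, 3, 4, 7, 2]) = [2, 3, 4, 6, 7, 12].
Step 2: Create iterator and skip 1 elements.
Step 3: next() returns 3.
Therefore out = 3.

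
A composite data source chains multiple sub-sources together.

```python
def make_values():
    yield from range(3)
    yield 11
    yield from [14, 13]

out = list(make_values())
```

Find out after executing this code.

Step 1: Trace yields in order:
  yield 0
  yield 1
  yield 2
  yield 11
  yield 14
  yield 13
Therefore out = [0, 1, 2, 11, 14, 13].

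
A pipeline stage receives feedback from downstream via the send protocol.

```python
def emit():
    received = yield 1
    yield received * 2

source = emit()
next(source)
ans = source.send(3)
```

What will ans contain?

Step 1: next(source) advances to first yield, producing 1.
Step 2: send(3) resumes, received = 3.
Step 3: yield received * 2 = 3 * 2 = 6.
Therefore ans = 6.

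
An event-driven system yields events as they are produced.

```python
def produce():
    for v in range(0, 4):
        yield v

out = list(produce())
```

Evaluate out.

Step 1: The generator yields each value from range(0, 4).
Step 2: list() consumes all yields: [0, 1, 2, 3].
Therefore out = [0, 1, 2, 3].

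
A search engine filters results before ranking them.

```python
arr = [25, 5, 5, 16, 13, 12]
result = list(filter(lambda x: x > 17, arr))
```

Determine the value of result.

Step 1: Filter elements > 17:
  25: kept
  5: removed
  5: removed
  16: removed
  13: removed
  12: removed
Therefore result = [25].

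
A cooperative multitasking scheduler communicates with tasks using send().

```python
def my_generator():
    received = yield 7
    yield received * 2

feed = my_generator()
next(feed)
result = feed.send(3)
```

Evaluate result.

Step 1: next(feed) advances to first yield, producing 7.
Step 2: send(3) resumes, received = 3.
Step 3: yield received * 2 = 3 * 2 = 6.
Therefore result = 6.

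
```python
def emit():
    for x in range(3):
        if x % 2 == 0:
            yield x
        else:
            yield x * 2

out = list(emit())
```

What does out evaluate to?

Step 1: For each x in range(3), yield x if even, else x*2:
  x=0 (even): yield 0
  x=1 (odd): yield 1*2 = 2
  x=2 (even): yield 2
Therefore out = [0, 2, 2].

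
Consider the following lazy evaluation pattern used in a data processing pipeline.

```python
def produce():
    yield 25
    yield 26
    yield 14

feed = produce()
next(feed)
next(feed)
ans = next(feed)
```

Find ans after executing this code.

Step 1: produce() creates a generator.
Step 2: next(feed) yields 25 (consumed and discarded).
Step 3: next(feed) yields 26 (consumed and discarded).
Step 4: next(feed) yields 14, assigned to ans.
Therefore ans = 14.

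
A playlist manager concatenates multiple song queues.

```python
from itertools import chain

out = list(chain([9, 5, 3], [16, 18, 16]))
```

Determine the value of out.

Step 1: chain() concatenates iterables: [9, 5, 3] + [16, 18, 16].
Therefore out = [9, 5, 3, 16, 18, 16].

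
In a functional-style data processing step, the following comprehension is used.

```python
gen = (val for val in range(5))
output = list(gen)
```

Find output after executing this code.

Step 1: Generator expression iterates range(5): [0, 1, 2, 3, 4].
Step 2: list() collects all values.
Therefore output = [0, 1, 2, 3, 4].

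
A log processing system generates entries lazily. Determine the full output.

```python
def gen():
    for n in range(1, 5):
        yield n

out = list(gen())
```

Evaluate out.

Step 1: The generator yields each value from range(1, 5).
Step 2: list() consumes all yields: [1, 2, 3, 4].
Therefore out = [1, 2, 3, 4].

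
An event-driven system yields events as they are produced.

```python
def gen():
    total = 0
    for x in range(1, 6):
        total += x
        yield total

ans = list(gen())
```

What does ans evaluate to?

Step 1: Generator accumulates running sum:
  x=1: total = 1, yield 1
  x=2: total = 3, yield 3
  x=3: total = 6, yield 6
  x=4: total = 10, yield 10
  x=5: total = 15, yield 15
Therefore ans = [1, 3, 6, 10, 15].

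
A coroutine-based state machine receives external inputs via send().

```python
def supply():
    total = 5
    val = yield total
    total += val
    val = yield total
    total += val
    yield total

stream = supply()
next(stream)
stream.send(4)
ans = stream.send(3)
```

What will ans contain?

Step 1: next() -> yield total=5.
Step 2: send(4) -> val=4, total = 5+4 = 9, yield 9.
Step 3: send(3) -> val=3, total = 9+3 = 12, yield 12.
Therefore ans = 12.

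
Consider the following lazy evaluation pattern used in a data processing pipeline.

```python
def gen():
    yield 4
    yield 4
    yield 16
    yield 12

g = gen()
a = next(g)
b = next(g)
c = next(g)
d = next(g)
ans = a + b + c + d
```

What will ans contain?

Step 1: Create generator and consume all values:
  a = next(g) = 4
  b = next(g) = 4
  c = next(g) = 16
  d = next(g) = 12
Step 2: ans = 4 + 4 + 16 + 12 = 36.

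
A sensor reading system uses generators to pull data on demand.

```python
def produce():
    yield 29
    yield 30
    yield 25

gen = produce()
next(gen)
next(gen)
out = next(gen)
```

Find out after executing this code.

Step 1: produce() creates a generator.
Step 2: next(gen) yields 29 (consumed and discarded).
Step 3: next(gen) yields 30 (consumed and discarded).
Step 4: next(gen) yields 25, assigned to out.
Therefore out = 25.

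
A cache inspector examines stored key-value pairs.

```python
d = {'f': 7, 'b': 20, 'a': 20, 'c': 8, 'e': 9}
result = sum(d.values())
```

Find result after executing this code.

Step 1: d.values() = [7, 20, 20, 8, 9].
Step 2: sum = 64.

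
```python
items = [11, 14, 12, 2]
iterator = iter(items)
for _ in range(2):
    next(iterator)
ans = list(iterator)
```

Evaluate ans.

Step 1: Create iterator over [11, 14, 12, 2].
Step 2: Advance 2 positions (consuming [11, 14]).
Step 3: list() collects remaining elements: [12, 2].
Therefore ans = [12, 2].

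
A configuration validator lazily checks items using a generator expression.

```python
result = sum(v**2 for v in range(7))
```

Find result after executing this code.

Step 1: Compute v**2 for each v in range(7):
  v=0: 0**2 = 0
  v=1: 1**2 = 1
  v=2: 2**2 = 4
  v=3: 3**2 = 9
  v=4: 4**2 = 16
  v=5: 5**2 = 25
  v=6: 6**2 = 36
Step 2: sum = 0 + 1 + 4 + 9 + 16 + 25 + 36 = 91.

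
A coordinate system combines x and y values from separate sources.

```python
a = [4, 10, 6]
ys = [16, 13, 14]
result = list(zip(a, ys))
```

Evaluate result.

Step 1: zip pairs elements at same index:
  Index 0: (4, 16)
  Index 1: (10, 13)
  Index 2: (6, 14)
Therefore result = [(4, 16), (10, 13), (6, 14)].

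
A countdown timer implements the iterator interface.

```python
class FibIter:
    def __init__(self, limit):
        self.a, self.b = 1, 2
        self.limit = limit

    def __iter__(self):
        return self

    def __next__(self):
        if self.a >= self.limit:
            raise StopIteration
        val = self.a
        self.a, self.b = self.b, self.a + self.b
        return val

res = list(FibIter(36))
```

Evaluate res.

Step 1: Fibonacci-like sequence (a=1, b=2) until >= 36:
  Yield 1, then a,b = 2,3
  Yield 2, then a,b = 3,5
  Yield 3, then a,b = 5,8
  Yield 5, then a,b = 8,13
  Yield 8, then a,b = 13,21
  Yield 13, then a,b = 21,34
  Yield 21, then a,b = 34,55
  Yield 34, then a,b = 55,89
Step 2: 55 >= 36, stop.
Therefore res = [1, 2, 3, 5, 8, 13, 21, 34].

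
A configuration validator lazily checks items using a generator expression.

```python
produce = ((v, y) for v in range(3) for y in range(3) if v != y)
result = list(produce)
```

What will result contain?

Step 1: Nested generator over range(3) x range(3) where v != y:
  (0, 0): excluded (v == y)
  (0, 1): included
  (0, 2): included
  (1, 0): included
  (1, 1): excluded (v == y)
  (1, 2): included
  (2, 0): included
  (2, 1): included
  (2, 2): excluded (v == y)
Therefore result = [(0, 1), (0, 2), (1, 0), (1, 2), (2, 0), (2, 1)].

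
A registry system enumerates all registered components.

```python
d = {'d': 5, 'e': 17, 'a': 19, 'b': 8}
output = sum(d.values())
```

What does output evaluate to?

Step 1: d.values() = [5, 17, 19, 8].
Step 2: sum = 49.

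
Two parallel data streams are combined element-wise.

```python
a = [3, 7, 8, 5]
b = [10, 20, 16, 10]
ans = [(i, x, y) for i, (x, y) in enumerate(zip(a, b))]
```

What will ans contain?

Step 1: enumerate(zip(a, b)) gives index with paired elements:
  i=0: (3, 10)
  i=1: (7, 20)
  i=2: (8, 16)
  i=3: (5, 10)
Therefore ans = [(0, 3, 10), (1, 7, 20), (2, 8, 16), (3, 5, 10)].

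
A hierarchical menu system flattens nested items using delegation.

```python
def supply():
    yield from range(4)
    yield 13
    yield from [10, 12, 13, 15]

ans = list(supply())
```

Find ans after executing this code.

Step 1: Trace yields in order:
  yield 0
  yield 1
  yield 2
  yield 3
  yield 13
  yield 10
  yield 12
  yield 13
  yield 15
Therefore ans = [0, 1, 2, 3, 13, 10, 12, 13, 15].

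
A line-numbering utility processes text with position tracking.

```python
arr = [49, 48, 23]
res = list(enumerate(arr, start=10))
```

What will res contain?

Step 1: enumerate with start=10:
  (10, 49)
  (11, 48)
  (12, 23)
Therefore res = [(10, 49), (11, 48), (12, 23)].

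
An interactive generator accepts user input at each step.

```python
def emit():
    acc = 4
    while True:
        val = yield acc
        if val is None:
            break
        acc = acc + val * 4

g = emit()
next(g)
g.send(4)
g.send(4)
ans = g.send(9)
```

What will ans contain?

Step 1: next() -> yield acc=4.
Step 2: send(4) -> val=4, acc = 4 + 4*4 = 20, yield 20.
Step 3: send(4) -> val=4, acc = 20 + 4*4 = 36, yield 36.
Step 4: send(9) -> val=9, acc = 36 + 9*4 = 72, yield 72.
Therefore ans = 72.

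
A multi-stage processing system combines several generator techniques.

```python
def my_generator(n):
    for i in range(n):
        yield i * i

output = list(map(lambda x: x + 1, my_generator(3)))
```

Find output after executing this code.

Step 1: my_generator(3) yields squares: [0, 1, 4].
Step 2: map adds 1 to each: [1, 2, 5].
Therefore output = [1, 2, 5].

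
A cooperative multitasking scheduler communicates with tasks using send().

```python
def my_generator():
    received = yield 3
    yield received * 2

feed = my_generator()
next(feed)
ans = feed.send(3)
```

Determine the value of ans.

Step 1: next(feed) advances to first yield, producing 3.
Step 2: send(3) resumes, received = 3.
Step 3: yield received * 2 = 3 * 2 = 6.
Therefore ans = 6.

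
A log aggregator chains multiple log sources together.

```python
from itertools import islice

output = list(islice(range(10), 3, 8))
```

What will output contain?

Step 1: islice(range(10), 3, 8) takes elements at indices [3, 8).
Step 2: Elements: [3, 4, 5, 6, 7].
Therefore output = [3, 4, 5, 6, 7].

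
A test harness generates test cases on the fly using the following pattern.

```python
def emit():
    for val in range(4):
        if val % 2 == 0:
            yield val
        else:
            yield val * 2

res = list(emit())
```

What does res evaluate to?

Step 1: For each val in range(4), yield val if even, else val*2:
  val=0 (even): yield 0
  val=1 (odd): yield 1*2 = 2
  val=2 (even): yield 2
  val=3 (odd): yield 3*2 = 6
Therefore res = [0, 2, 2, 6].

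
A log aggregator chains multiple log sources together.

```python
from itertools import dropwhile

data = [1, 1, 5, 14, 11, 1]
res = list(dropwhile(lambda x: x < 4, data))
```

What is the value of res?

Step 1: dropwhile drops elements while < 4:
  1 < 4: dropped
  1 < 4: dropped
  5: kept (dropping stopped)
Step 2: Remaining elements kept regardless of condition.
Therefore res = [5, 14, 11, 1].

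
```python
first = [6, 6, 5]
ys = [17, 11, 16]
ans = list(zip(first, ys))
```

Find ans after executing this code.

Step 1: zip pairs elements at same index:
  Index 0: (6, 17)
  Index 1: (6, 11)
  Index 2: (5, 16)
Therefore ans = [(6, 17), (6, 11), (5, 16)].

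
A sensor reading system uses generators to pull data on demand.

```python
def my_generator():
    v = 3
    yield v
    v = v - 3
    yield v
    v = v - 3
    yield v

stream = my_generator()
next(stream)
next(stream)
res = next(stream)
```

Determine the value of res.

Step 1: Trace through generator execution:
  Yield 1: v starts at 3, yield 3
  Yield 2: v = 3 - 3 = 0, yield 0
  Yield 3: v = 0 - 3 = -3, yield -3
Step 2: First next() gets 3, second next() gets the second value, third next() yields -3.
Therefore res = -3.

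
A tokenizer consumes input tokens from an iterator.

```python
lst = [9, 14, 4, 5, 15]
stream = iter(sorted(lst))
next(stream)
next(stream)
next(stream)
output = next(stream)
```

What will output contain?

Step 1: sorted([9, 14, 4, 5, 15]) = [4, 5, 9, 14, 15].
Step 2: Create iterator and skip 3 elements.
Step 3: next() returns 14.
Therefore output = 14.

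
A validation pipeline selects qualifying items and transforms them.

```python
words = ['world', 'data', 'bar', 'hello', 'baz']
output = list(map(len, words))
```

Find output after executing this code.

Step 1: Map len() to each word:
  'world' -> 5
  'data' -> 4
  'bar' -> 3
  'hello' -> 5
  'baz' -> 3
Therefore output = [5, 4, 3, 5, 3].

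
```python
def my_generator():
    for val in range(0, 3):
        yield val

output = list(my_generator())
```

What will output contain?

Step 1: The generator yields each value from range(0, 3).
Step 2: list() consumes all yields: [0, 1, 2].
Therefore output = [0, 1, 2].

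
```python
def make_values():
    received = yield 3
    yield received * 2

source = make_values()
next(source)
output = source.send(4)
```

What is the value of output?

Step 1: next(source) advances to first yield, producing 3.
Step 2: send(4) resumes, received = 4.
Step 3: yield received * 2 = 4 * 2 = 8.
Therefore output = 8.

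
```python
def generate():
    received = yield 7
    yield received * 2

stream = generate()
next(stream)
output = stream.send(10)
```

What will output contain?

Step 1: next(stream) advances to first yield, producing 7.
Step 2: send(10) resumes, received = 10.
Step 3: yield received * 2 = 10 * 2 = 20.
Therefore output = 20.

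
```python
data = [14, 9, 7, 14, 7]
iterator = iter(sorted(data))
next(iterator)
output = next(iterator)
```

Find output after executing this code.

Step 1: sorted([14, 9, 7, 14, 7]) = [7, 7, 9, 14, 14].
Step 2: Create iterator and skip 1 elements.
Step 3: next() returns 7.
Therefore output = 7.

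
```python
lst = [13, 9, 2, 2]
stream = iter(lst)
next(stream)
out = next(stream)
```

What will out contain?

Step 1: Create iterator over [13, 9, 2, 2].
Step 2: next() consumes 13.
Step 3: next() returns 9.
Therefore out = 9.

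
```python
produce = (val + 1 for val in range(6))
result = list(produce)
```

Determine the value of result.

Step 1: For each val in range(6), compute val+1:
  val=0: 0+1 = 1
  val=1: 1+1 = 2
  val=2: 2+1 = 3
  val=3: 3+1 = 4
  val=4: 4+1 = 5
  val=5: 5+1 = 6
Therefore result = [1, 2, 3, 4, 5, 6].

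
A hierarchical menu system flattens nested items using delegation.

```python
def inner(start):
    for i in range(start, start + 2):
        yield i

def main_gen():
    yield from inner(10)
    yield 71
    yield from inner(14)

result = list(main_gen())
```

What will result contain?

Step 1: main_gen() delegates to inner(10):
  yield 10
  yield 11
Step 2: yield 71
Step 3: Delegates to inner(14):
  yield 14
  yield 15
Therefore result = [10, 11, 71, 14, 15].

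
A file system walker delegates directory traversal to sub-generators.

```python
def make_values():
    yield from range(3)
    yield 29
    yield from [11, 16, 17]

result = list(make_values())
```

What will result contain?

Step 1: Trace yields in order:
  yield 0
  yield 1
  yield 2
  yield 29
  yield 11
  yield 16
  yield 17
Therefore result = [0, 1, 2, 29, 11, 16, 17].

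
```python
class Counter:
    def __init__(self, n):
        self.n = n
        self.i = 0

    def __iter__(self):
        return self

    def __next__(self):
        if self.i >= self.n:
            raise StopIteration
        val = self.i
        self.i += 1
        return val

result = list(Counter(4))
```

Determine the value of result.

Step 1: Counter(4) creates an iterator counting 0 to 3.
Step 2: list() consumes all values: [0, 1, 2, 3].
Therefore result = [0, 1, 2, 3].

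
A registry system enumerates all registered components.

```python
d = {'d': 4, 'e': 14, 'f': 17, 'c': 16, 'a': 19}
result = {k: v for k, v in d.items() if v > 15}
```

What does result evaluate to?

Step 1: Filter items where value > 15:
  'd': 4 <= 15: removed
  'e': 14 <= 15: removed
  'f': 17 > 15: kept
  'c': 16 > 15: kept
  'a': 19 > 15: kept
Therefore result = {'f': 17, 'c': 16, 'a': 19}.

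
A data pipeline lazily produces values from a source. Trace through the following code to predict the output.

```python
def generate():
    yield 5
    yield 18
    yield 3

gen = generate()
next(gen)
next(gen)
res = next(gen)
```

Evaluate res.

Step 1: generate() creates a generator.
Step 2: next(gen) yields 5 (consumed and discarded).
Step 3: next(gen) yields 18 (consumed and discarded).
Step 4: next(gen) yields 3, assigned to res.
Therefore res = 3.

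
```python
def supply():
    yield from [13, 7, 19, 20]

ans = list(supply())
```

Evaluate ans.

Step 1: yield from delegates to the iterable, yielding each element.
Step 2: Collected values: [13, 7, 19, 20].
Therefore ans = [13, 7, 19, 20].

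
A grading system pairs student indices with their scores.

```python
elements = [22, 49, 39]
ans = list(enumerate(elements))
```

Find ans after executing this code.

Step 1: enumerate pairs each element with its index:
  (0, 22)
  (1, 49)
  (2, 39)
Therefore ans = [(0, 22), (1, 49), (2, 39)].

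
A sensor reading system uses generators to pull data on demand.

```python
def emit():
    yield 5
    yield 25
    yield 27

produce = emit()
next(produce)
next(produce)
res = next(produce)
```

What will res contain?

Step 1: emit() creates a generator.
Step 2: next(produce) yields 5 (consumed and discarded).
Step 3: next(produce) yields 25 (consumed and discarded).
Step 4: next(produce) yields 27, assigned to res.
Therefore res = 27.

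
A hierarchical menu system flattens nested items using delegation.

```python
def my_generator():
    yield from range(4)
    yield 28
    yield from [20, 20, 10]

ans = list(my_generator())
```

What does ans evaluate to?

Step 1: Trace yields in order:
  yield 0
  yield 1
  yield 2
  yield 3
  yield 28
  yield 20
  yield 20
  yield 10
Therefore ans = [0, 1, 2, 3, 28, 20, 20, 10].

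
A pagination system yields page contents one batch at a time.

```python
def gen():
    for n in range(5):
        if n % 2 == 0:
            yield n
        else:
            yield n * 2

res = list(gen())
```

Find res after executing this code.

Step 1: For each n in range(5), yield n if even, else n*2:
  n=0 (even): yield 0
  n=1 (odd): yield 1*2 = 2
  n=2 (even): yield 2
  n=3 (odd): yield 3*2 = 6
  n=4 (even): yield 4
Therefore res = [0, 2, 2, 6, 4].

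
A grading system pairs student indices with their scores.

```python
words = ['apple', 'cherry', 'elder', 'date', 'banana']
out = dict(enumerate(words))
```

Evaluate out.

Step 1: enumerate pairs indices with words:
  0 -> 'apple'
  1 -> 'cherry'
  2 -> 'elder'
  3 -> 'date'
  4 -> 'banana'
Therefore out = {0: 'apple', 1: 'cherry', 2: 'elder', 3: 'date', 4: 'banana'}.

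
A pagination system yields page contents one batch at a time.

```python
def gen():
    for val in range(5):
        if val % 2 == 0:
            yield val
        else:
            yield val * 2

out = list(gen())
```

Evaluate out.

Step 1: For each val in range(5), yield val if even, else val*2:
  val=0 (even): yield 0
  val=1 (odd): yield 1*2 = 2
  val=2 (even): yield 2
  val=3 (odd): yield 3*2 = 6
  val=4 (even): yield 4
Therefore out = [0, 2, 2, 6, 4].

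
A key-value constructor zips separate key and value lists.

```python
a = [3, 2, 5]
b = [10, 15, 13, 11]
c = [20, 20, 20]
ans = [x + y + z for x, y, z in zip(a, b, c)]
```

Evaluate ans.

Step 1: zip three lists (truncates to shortest, len=3):
  3 + 10 + 20 = 33
  2 + 15 + 20 = 37
  5 + 13 + 20 = 38
Therefore ans = [33, 37, 38].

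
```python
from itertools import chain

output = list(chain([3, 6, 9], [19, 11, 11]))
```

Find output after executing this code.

Step 1: chain() concatenates iterables: [3, 6, 9] + [19, 11, 11].
Therefore output = [3, 6, 9, 19, 11, 11].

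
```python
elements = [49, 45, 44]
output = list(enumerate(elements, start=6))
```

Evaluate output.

Step 1: enumerate with start=6:
  (6, 49)
  (7, 45)
  (8, 44)
Therefore output = [(6, 49), (7, 45), (8, 44)].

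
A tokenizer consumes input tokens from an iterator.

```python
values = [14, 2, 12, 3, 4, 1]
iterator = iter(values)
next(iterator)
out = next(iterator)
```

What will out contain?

Step 1: Create iterator over [14, 2, 12, 3, 4, 1].
Step 2: next() consumes 14.
Step 3: next() returns 2.
Therefore out = 2.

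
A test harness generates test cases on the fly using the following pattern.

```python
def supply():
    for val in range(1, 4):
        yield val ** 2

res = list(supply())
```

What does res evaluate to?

Step 1: For each val in range(1, 4), yield val**2:
  val=1: yield 1**2 = 1
  val=2: yield 2**2 = 4
  val=3: yield 3**2 = 9
Therefore res = [1, 4, 9].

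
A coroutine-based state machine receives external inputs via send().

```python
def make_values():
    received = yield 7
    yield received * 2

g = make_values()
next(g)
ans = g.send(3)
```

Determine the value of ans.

Step 1: next(g) advances to first yield, producing 7.
Step 2: send(3) resumes, received = 3.
Step 3: yield received * 2 = 3 * 2 = 6.
Therefore ans = 6.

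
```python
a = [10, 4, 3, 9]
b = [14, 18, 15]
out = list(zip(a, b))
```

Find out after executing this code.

Step 1: zip stops at shortest (len(a)=4, len(b)=3):
  Index 0: (10, 14)
  Index 1: (4, 18)
  Index 2: (3, 15)
Step 2: Last element of a (9) has no pair, dropped.
Therefore out = [(10, 14), (4, 18), (3, 15)].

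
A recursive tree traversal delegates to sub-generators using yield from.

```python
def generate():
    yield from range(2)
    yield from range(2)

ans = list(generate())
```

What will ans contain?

Step 1: Trace yields in order:
  yield 0
  yield 1
  yield 0
  yield 1
Therefore ans = [0, 1, 0, 1].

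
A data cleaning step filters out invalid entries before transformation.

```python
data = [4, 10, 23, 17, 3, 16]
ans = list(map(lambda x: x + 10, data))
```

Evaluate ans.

Step 1: Apply lambda x: x + 10 to each element:
  4 -> 14
  10 -> 20
  23 -> 33
  17 -> 27
  3 -> 13
  16 -> 26
Therefore ans = [14, 20, 33, 27, 13, 26].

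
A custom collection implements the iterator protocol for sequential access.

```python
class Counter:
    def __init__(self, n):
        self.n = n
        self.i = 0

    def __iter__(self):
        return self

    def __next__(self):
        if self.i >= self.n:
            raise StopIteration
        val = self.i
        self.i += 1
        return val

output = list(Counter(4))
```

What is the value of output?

Step 1: Counter(4) creates an iterator counting 0 to 3.
Step 2: list() consumes all values: [0, 1, 2, 3].
Therefore output = [0, 1, 2, 3].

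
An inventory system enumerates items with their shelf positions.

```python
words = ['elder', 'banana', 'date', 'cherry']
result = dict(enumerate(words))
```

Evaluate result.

Step 1: enumerate pairs indices with words:
  0 -> 'elder'
  1 -> 'banana'
  2 -> 'date'
  3 -> 'cherry'
Therefore result = {0: 'elder', 1: 'banana', 2: 'date', 3: 'cherry'}.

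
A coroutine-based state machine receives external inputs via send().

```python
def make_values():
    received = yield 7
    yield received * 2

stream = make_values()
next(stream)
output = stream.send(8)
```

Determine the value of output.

Step 1: next(stream) advances to first yield, producing 7.
Step 2: send(8) resumes, received = 8.
Step 3: yield received * 2 = 8 * 2 = 16.
Therefore output = 16.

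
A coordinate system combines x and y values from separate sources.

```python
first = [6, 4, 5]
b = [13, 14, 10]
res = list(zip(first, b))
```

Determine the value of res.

Step 1: zip pairs elements at same index:
  Index 0: (6, 13)
  Index 1: (4, 14)
  Index 2: (5, 10)
Therefore res = [(6, 13), (4, 14), (5, 10)].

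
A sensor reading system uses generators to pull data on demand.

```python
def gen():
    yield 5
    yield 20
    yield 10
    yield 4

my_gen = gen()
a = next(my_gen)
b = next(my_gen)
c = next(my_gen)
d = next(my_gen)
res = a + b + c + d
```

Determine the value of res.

Step 1: Create generator and consume all values:
  a = next(my_gen) = 5
  b = next(my_gen) = 20
  c = next(my_gen) = 10
  d = next(my_gen) = 4
Step 2: res = 5 + 20 + 10 + 4 = 39.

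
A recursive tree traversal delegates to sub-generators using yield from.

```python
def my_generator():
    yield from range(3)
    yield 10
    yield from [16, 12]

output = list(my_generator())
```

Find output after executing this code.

Step 1: Trace yields in order:
  yield 0
  yield 1
  yield 2
  yield 10
  yield 16
  yield 12
Therefore output = [0, 1, 2, 10, 16, 12].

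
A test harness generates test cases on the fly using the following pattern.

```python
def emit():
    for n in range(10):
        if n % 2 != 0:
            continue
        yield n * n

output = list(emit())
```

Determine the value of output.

Step 1: Only yield n**2 when n is divisible by 2:
  n=0: 0 % 2 == 0, yield 0**2 = 0
  n=2: 2 % 2 == 0, yield 2**2 = 4
  n=4: 4 % 2 == 0, yield 4**2 = 16
  n=6: 6 % 2 == 0, yield 6**2 = 36
  n=8: 8 % 2 == 0, yield 8**2 = 64
Therefore output = [0, 4, 16, 36, 64].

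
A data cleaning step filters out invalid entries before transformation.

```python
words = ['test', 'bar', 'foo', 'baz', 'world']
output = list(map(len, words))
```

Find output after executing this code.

Step 1: Map len() to each word:
  'test' -> 4
  'bar' -> 3
  'foo' -> 3
  'baz' -> 3
  'world' -> 5
Therefore output = [4, 3, 3, 3, 5].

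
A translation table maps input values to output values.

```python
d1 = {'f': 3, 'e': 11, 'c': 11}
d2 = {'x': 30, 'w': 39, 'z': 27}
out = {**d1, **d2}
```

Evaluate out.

Step 1: Merge d1 and d2 (d2 values override on key conflicts).
Step 2: d1 has keys ['f', 'e', 'c'], d2 has keys ['x', 'w', 'z'].
Therefore out = {'f': 3, 'e': 11, 'c': 11, 'x': 30, 'w': 39, 'z': 27}.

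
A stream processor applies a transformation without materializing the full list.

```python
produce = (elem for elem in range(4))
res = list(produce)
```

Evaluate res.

Step 1: Generator expression iterates range(4): [0, 1, 2, 3].
Step 2: list() collects all values.
Therefore res = [0, 1, 2, 3].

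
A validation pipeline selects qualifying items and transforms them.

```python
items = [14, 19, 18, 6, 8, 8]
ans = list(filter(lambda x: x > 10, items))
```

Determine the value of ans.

Step 1: Filter elements > 10:
  14: kept
  19: kept
  18: kept
  6: removed
  8: removed
  8: removed
Therefore ans = [14, 19, 18].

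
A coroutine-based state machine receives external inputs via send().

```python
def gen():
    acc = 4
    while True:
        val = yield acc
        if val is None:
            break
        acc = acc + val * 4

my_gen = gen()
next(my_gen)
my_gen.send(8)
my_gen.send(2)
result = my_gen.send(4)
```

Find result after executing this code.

Step 1: next() -> yield acc=4.
Step 2: send(8) -> val=8, acc = 4 + 8*4 = 36, yield 36.
Step 3: send(2) -> val=2, acc = 36 + 2*4 = 44, yield 44.
Step 4: send(4) -> val=4, acc = 44 + 4*4 = 60, yield 60.
Therefore result = 60.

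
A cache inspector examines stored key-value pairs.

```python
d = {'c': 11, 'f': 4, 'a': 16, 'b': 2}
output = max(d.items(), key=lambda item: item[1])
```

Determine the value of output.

Step 1: Find item with maximum value:
  ('c', 11)
  ('f', 4)
  ('a', 16)
  ('b', 2)
Step 2: Maximum value is 16 at key 'a'.
Therefore output = ('a', 16).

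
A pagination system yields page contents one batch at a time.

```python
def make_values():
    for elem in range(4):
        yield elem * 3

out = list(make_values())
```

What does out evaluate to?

Step 1: For each elem in range(4), yield elem * 3:
  elem=0: yield 0 * 3 = 0
  elem=1: yield 1 * 3 = 3
  elem=2: yield 2 * 3 = 6
  elem=3: yield 3 * 3 = 9
Therefore out = [0, 3, 6, 9].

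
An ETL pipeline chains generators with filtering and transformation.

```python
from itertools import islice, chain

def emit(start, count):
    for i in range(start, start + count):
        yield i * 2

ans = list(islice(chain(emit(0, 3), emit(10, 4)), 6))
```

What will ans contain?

Step 1: emit(0, 3) yields [0, 2, 4].
Step 2: emit(10, 4) yields [20, 22, 24, 26].
Step 3: chain concatenates: [0, 2, 4, 20, 22, 24, 26].
Step 4: islice takes first 6: [0, 2, 4, 20, 22, 24].
Therefore ans = [0, 2, 4, 20, 22, 24].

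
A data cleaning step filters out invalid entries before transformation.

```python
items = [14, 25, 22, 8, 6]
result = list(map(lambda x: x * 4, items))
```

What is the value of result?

Step 1: Apply lambda x: x * 4 to each element:
  14 -> 56
  25 -> 100
  22 -> 88
  8 -> 32
  6 -> 24
Therefore result = [56, 100, 88, 32, 24].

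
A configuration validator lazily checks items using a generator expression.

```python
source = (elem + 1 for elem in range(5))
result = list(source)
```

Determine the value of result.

Step 1: For each elem in range(5), compute elem+1:
  elem=0: 0+1 = 1
  elem=1: 1+1 = 2
  elem=2: 2+1 = 3
  elem=3: 3+1 = 4
  elem=4: 4+1 = 5
Therefore result = [1, 2, 3, 4, 5].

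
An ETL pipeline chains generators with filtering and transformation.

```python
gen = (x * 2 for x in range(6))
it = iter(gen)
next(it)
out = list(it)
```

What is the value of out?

Step 1: Generator produces [0, 2, 4, 6, 8, 10].
Step 2: next(it) consumes first element (0).
Step 3: list(it) collects remaining: [2, 4, 6, 8, 10].
Therefore out = [2, 4, 6, 8, 10].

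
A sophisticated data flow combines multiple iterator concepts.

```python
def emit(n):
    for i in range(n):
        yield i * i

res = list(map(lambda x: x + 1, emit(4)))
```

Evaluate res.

Step 1: emit(4) yields squares: [0, 1, 4, 9].
Step 2: map adds 1 to each: [1, 2, 5, 10].
Therefore res = [1, 2, 5, 10].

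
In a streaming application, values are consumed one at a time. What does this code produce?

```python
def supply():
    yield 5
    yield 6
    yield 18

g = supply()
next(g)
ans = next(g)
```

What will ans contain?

Step 1: supply() creates a generator.
Step 2: next(g) yields 5 (consumed and discarded).
Step 3: next(g) yields 6, assigned to ans.
Therefore ans = 6.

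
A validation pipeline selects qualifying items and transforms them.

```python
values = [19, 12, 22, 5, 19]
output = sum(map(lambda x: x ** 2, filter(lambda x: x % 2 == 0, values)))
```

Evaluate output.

Step 1: Filter even numbers from [19, 12, 22, 5, 19]: [12, 22]
Step 2: Square each: [144, 484]
Step 3: Sum = 628.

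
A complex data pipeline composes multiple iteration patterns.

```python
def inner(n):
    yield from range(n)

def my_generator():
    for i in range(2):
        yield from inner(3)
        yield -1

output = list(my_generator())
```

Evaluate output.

Step 1: For each i in range(2):
  i=0: yield from inner(3) -> [0, 1, 2], then yield -1
  i=1: yield from inner(3) -> [0, 1, 2], then yield -1
Therefore output = [0, 1, 2, -1, 0, 1, 2, -1].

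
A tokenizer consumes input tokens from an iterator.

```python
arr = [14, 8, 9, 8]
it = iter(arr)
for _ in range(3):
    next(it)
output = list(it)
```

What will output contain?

Step 1: Create iterator over [14, 8, 9, 8].
Step 2: Advance 3 positions (consuming [14, 8, 9]).
Step 3: list() collects remaining elements: [8].
Therefore output = [8].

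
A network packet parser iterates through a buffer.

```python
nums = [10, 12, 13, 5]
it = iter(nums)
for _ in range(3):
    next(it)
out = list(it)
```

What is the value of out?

Step 1: Create iterator over [10, 12, 13, 5].
Step 2: Advance 3 positions (consuming [10, 12, 13]).
Step 3: list() collects remaining elements: [5].
Therefore out = [5].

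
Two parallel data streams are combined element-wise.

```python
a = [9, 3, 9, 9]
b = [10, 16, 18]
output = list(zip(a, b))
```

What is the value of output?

Step 1: zip stops at shortest (len(a)=4, len(b)=3):
  Index 0: (9, 10)
  Index 1: (3, 16)
  Index 2: (9, 18)
Step 2: Last element of a (9) has no pair, dropped.
Therefore output = [(9, 10), (3, 16), (9, 18)].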